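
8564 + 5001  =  13565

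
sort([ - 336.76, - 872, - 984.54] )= [ - 984.54, - 872, - 336.76] 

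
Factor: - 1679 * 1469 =-13^1 * 23^1*73^1*113^1 =- 2466451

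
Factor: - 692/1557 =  - 2^2*  3^( - 2 ) = - 4/9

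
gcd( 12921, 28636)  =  1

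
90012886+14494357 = 104507243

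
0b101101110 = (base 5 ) 2431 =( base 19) 105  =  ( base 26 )E2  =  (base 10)366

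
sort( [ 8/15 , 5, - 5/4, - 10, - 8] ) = [  -  10,-8,  -  5/4 , 8/15,5]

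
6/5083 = 6/5083 = 0.00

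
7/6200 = 7/6200 = 0.00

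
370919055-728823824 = - 357904769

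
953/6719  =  953/6719  =  0.14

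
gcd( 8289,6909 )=3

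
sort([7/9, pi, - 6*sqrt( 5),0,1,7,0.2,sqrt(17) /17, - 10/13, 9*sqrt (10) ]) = [-6*sqrt(5), - 10/13,  0,0.2, sqrt( 17)/17,7/9, 1,pi,7,9* sqrt( 10 )]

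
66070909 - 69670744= - 3599835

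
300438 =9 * 33382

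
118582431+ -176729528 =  - 58147097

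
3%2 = 1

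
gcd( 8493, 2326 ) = 1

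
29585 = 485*61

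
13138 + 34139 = 47277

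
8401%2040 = 241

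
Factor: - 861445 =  - 5^1*13^1 * 29^1*457^1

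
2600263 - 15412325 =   -  12812062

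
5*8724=43620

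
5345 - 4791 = 554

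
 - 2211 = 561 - 2772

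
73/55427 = 73/55427 = 0.00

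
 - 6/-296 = 3/148  =  0.02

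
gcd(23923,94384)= 1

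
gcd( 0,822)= 822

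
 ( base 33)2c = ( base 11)71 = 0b1001110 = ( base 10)78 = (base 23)39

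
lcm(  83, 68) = 5644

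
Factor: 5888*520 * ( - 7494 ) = -2^12*3^1*5^1*13^1*23^1*1249^1 = - 22944829440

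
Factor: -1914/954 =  - 319/159 = - 3^(-1)*11^1 * 29^1 * 53^ (  -  1)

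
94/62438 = 47/31219 = 0.00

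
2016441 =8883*227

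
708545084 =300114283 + 408430801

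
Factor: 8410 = 2^1*5^1*29^2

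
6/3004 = 3/1502 = 0.00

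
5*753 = 3765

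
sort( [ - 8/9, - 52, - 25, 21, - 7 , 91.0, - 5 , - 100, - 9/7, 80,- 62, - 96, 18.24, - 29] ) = [ - 100, - 96, - 62, - 52, - 29, - 25 , - 7, - 5, - 9/7, - 8/9, 18.24,  21, 80, 91.0] 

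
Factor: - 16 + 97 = 81 = 3^4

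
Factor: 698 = 2^1*349^1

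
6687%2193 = 108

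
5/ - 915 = - 1/183 = - 0.01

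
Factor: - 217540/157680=-149/108 = -2^( - 2 )*3^( - 3 )*149^1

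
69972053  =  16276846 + 53695207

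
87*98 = 8526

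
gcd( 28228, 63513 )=7057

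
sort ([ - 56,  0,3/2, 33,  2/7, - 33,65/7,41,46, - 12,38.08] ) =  [ - 56, - 33, - 12, 0 , 2/7,3/2,65/7, 33 , 38.08,41, 46]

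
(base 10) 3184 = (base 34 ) 2PM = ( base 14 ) 1236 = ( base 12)1a14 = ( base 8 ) 6160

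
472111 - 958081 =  - 485970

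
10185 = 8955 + 1230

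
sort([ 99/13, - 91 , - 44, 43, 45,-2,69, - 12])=[-91, - 44,  -  12, - 2, 99/13,43, 45,69] 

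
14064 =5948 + 8116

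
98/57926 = 49/28963 = 0.00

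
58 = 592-534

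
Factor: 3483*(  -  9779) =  -3^4*7^1*11^1*43^1*127^1= - 34060257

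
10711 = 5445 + 5266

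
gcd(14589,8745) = 3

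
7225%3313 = 599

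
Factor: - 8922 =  - 2^1*3^1*1487^1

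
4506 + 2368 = 6874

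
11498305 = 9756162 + 1742143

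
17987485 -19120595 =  - 1133110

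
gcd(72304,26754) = 2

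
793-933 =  -140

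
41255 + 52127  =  93382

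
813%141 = 108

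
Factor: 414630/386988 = 15/14 = 2^( - 1) *3^1*5^1*7^( - 1 ) 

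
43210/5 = 8642 = 8642.00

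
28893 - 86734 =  - 57841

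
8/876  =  2/219 =0.01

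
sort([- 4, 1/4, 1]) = [  -  4 , 1/4,1]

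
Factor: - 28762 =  - 2^1 * 73^1*197^1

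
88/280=11/35  =  0.31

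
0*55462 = 0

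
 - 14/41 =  - 1+ 27/41 = - 0.34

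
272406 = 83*3282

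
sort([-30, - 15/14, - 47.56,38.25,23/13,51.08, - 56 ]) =[ - 56, - 47.56, - 30, - 15/14,23/13 , 38.25, 51.08 ]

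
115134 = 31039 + 84095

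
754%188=2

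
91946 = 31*2966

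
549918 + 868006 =1417924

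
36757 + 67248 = 104005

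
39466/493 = 80 + 26/493 = 80.05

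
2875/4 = 2875/4= 718.75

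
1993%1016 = 977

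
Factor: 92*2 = 2^3*23^1 = 184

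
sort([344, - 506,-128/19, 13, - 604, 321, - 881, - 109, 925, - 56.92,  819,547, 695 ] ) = [ - 881, - 604,-506, - 109, - 56.92,-128/19,13,321, 344, 547,695,819,925 ] 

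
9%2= 1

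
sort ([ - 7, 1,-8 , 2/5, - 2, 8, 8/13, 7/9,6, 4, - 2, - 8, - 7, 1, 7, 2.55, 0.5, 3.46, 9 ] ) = [ - 8, - 8,-7,-7,-2, - 2,  2/5, 0.5, 8/13, 7/9, 1, 1  ,  2.55, 3.46,4  ,  6, 7, 8,9]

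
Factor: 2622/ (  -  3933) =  - 2/3=- 2^1*3^( - 1 ) 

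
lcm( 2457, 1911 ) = 17199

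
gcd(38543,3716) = 1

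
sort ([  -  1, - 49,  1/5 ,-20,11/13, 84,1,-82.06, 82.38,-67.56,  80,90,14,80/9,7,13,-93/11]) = [ - 82.06, - 67.56, - 49, - 20, -93/11, - 1,1/5,11/13,1, 7, 80/9,  13, 14,80,82.38,84,90] 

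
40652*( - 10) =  - 406520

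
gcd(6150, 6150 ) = 6150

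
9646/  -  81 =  - 9646/81 = -119.09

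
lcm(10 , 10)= 10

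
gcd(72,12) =12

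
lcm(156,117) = 468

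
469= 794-325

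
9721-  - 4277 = 13998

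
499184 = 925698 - 426514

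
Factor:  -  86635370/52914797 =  - 2^1*5^1* 13^( - 1 )*709^ ( - 1 )*5741^( - 1 ) * 8663537^1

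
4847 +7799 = 12646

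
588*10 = 5880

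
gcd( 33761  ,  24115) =4823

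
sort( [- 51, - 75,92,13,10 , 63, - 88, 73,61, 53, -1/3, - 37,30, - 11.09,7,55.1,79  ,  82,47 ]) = [ - 88, - 75, - 51, - 37, - 11.09, - 1/3, 7, 10, 13, 30,47,53,55.1,61, 63,73, 79,  82, 92]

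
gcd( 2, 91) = 1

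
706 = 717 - 11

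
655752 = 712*921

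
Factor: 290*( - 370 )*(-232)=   2^5*5^2*29^2*37^1 = 24893600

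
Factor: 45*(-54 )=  - 2^1 * 3^5 *5^1 = - 2430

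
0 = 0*56067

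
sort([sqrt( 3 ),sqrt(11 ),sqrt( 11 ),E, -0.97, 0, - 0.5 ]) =[ - 0.97, - 0.5,0,sqrt( 3 ), E,sqrt(11 ) , sqrt(11 )]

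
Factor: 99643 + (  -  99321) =322=2^1*7^1*23^1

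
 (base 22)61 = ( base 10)133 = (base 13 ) a3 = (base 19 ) 70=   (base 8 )205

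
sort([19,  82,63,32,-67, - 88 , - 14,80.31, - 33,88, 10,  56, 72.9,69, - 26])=[ - 88, - 67, -33, - 26,  -  14,10,19,32,56, 63,69 , 72.9,80.31, 82, 88] 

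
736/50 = 368/25 = 14.72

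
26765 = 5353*5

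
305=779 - 474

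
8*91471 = 731768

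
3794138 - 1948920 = 1845218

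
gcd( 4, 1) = 1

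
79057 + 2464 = 81521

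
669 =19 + 650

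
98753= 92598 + 6155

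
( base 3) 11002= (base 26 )46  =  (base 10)110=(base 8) 156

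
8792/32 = 1099/4= 274.75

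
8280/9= 920=920.00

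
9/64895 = 9/64895=0.00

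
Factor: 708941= 43^1*16487^1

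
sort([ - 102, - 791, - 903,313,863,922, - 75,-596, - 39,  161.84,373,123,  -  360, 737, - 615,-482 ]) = [ - 903,-791, - 615,-596, - 482,  -  360,-102,-75, - 39,123, 161.84,313 , 373,737,863, 922]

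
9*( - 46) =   -  414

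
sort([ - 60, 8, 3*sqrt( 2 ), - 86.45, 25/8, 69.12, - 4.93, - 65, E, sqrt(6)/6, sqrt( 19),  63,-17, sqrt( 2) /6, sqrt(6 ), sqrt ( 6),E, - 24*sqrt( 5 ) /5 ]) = [ - 86.45, - 65, - 60,- 17, - 24*sqrt(5 ) /5, - 4.93, sqrt( 2) /6, sqrt(6) /6, sqrt(6 ), sqrt( 6 ), E, E  ,  25/8,3*sqrt( 2 ), sqrt( 19 ),8, 63, 69.12]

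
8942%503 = 391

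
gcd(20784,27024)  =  48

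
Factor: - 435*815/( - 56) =354525/56 = 2^( -3 )*3^1*5^2 * 7^( - 1)*29^1*163^1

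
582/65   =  8+62/65 = 8.95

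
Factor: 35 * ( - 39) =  - 1365 = -3^1*5^1*7^1*13^1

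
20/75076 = 5/18769 = 0.00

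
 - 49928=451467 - 501395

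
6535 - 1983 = 4552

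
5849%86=1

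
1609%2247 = 1609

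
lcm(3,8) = 24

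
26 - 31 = -5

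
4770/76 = 2385/38 = 62.76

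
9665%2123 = 1173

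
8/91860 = 2/22965 = 0.00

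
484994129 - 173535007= 311459122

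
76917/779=98 + 575/779 = 98.74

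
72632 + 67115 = 139747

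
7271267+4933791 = 12205058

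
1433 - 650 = 783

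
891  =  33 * 27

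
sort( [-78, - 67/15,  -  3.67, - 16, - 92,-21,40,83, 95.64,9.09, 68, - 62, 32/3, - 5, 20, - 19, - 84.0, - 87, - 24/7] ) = [ - 92,  -  87,  -  84.0, - 78, - 62, - 21,- 19,-16, - 5,-67/15, - 3.67, - 24/7,9.09, 32/3, 20,40,68 , 83, 95.64 ]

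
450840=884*510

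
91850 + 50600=142450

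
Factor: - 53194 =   -  2^1*26597^1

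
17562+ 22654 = 40216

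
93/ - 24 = - 4 + 1/8 = -3.88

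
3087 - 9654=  - 6567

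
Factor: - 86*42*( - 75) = 2^2 * 3^2*5^2*7^1*43^1 = 270900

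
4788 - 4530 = 258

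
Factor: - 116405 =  - 5^1*31^1*751^1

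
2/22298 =1/11149 = 0.00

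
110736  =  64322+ 46414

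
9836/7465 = 9836/7465 = 1.32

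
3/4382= 3/4382 = 0.00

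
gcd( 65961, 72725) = 1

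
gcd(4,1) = 1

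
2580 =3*860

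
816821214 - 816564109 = 257105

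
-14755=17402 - 32157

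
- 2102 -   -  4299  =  2197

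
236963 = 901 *263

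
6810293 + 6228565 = 13038858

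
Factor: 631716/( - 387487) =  - 2^2*3^1*61^1 * 449^( - 1)  =  - 732/449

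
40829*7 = 285803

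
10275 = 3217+7058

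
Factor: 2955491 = 7^1*11^1  *131^1*293^1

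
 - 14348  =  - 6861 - 7487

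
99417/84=1183+15/28 =1183.54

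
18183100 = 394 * 46150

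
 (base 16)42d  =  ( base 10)1069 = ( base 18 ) 357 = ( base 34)vf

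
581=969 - 388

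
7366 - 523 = 6843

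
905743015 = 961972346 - 56229331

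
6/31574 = 3/15787=0.00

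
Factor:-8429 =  - 8429^1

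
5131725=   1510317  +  3621408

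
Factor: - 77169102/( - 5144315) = 2^1*3^1*5^( - 1 )*11^( - 3) * 773^ ( - 1)  *  12861517^1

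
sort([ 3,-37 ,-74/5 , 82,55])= [ - 37, - 74/5,3,55,  82]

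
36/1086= 6/181 = 0.03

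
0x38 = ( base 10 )56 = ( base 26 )24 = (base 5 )211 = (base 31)1P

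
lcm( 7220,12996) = 64980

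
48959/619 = 48959/619  =  79.09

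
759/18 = 42+1/6 = 42.17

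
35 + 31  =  66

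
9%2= 1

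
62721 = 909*69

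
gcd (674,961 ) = 1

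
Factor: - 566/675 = - 2^1*3^(  -  3)*5^ ( - 2)*283^1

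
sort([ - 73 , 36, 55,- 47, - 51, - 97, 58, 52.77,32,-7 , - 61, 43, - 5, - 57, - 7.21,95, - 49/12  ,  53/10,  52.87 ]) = [  -  97,-73,-61,-57, - 51,-47,-7.21,-7, -5,-49/12, 53/10, 32, 36,43, 52.77,52.87, 55,  58, 95]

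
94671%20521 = 12587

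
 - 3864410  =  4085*( - 946)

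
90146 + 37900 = 128046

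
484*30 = 14520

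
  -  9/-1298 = 9/1298 = 0.01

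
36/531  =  4/59 = 0.07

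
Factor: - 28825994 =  - 2^1*79^1*182443^1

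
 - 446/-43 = 446/43 = 10.37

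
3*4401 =13203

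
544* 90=48960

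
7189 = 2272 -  - 4917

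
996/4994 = 498/2497  =  0.20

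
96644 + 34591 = 131235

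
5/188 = 5/188 = 0.03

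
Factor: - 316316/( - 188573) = 2^2 * 13^1 * 31^( - 1) = 52/31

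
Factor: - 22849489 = - 13^1*1757653^1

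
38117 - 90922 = -52805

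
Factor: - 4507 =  - 4507^1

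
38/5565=38/5565 =0.01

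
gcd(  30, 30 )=30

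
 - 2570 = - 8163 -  - 5593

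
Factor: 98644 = 2^2*7^1*  13^1 * 271^1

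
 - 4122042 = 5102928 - 9224970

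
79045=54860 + 24185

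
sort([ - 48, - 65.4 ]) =[ - 65.4, - 48 ]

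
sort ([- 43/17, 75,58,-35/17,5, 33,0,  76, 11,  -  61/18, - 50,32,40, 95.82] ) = [ - 50, - 61/18, - 43/17,  -  35/17, 0, 5, 11,32,  33, 40, 58, 75, 76, 95.82]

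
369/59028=123/19676= 0.01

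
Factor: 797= 797^1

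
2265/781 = 2 + 703/781 = 2.90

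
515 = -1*(-515 ) 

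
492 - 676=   -  184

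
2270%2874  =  2270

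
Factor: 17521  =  7^1*2503^1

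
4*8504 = 34016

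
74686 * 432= 32264352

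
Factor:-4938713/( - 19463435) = 5^( -1 )*13^1*47^1*59^1  *  137^1*337^(-1)*11551^( - 1)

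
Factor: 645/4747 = 3^1*5^1 *43^1*47^( - 1)*101^ (-1 )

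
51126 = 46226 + 4900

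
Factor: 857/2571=3^(- 1) = 1/3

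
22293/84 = 7431/28=265.39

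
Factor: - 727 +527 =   -  2^3*5^2  =  - 200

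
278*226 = 62828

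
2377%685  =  322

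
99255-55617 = 43638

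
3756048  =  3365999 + 390049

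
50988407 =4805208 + 46183199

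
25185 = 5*5037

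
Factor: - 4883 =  - 19^1*257^1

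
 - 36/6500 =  - 9/1625= - 0.01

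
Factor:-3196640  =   - 2^5 * 5^1 * 19979^1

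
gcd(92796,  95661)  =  3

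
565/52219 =565/52219 = 0.01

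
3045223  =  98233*31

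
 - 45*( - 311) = 13995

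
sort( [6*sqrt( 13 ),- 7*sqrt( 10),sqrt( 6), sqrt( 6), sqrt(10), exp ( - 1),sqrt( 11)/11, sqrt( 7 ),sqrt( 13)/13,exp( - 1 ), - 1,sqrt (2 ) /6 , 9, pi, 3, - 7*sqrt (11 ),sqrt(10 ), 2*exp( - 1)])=[ - 7*sqrt(11 ), - 7*  sqrt( 10),-1, sqrt (2 ) /6, sqrt( 13 ) /13, sqrt(11) /11 , exp ( - 1),  exp( - 1),2*exp (-1), sqrt(6),sqrt( 6),sqrt (7 ), 3 , pi,sqrt (10),sqrt( 10),  9,6 * sqrt( 13 )]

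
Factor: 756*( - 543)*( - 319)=2^2 * 3^4*7^1*11^1 *29^1*181^1=130952052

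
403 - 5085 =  - 4682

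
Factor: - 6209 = - 7^1*887^1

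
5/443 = 5/443 = 0.01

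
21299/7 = 3042  +  5/7 = 3042.71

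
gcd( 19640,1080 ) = 40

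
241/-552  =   - 241/552 =- 0.44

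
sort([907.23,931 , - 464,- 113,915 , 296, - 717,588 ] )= [ - 717, - 464, -113, 296, 588,907.23,  915,931]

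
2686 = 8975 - 6289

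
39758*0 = 0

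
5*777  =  3885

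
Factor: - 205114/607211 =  - 2^1*7^3*11^(-1 )*13^1*23^1*55201^(-1)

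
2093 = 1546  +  547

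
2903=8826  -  5923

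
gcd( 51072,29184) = 7296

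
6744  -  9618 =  - 2874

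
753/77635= 753/77635 = 0.01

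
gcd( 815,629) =1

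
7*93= 651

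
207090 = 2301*90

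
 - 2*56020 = -112040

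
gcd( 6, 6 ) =6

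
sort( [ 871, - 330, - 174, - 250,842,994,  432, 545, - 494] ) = [ - 494, - 330, - 250, - 174, 432, 545, 842, 871,994] 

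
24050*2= 48100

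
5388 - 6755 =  - 1367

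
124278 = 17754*7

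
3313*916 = 3034708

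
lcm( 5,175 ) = 175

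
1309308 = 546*2398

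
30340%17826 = 12514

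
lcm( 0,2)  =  0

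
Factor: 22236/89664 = 1853/7472 = 2^(-4)*17^1*109^1*467^( - 1)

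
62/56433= 62/56433=0.00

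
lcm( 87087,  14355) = 1306305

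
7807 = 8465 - 658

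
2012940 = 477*4220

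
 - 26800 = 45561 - 72361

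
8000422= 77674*103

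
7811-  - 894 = 8705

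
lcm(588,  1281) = 35868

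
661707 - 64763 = 596944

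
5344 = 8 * 668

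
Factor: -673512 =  - 2^3 * 3^1*7^1*19^1*211^1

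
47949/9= 5327+2/3 = 5327.67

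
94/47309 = 94/47309 = 0.00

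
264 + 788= 1052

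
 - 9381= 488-9869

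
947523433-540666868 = 406856565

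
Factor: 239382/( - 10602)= - 429/19 = - 3^1*11^1*13^1* 19^( - 1)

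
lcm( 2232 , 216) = 6696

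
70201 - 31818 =38383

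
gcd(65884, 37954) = 14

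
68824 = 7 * 9832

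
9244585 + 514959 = 9759544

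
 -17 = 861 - 878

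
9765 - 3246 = 6519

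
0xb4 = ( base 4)2310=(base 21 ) 8c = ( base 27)6i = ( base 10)180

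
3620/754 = 4+ 302/377 = 4.80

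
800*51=40800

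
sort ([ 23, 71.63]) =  [ 23, 71.63 ]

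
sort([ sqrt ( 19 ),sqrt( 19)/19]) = [ sqrt (19 ) /19,sqrt ( 19) ]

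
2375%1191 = 1184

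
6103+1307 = 7410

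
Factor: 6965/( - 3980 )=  - 2^( - 2 )*7^1 =- 7/4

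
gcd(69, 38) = 1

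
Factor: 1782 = 2^1*3^4 * 11^1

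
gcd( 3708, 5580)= 36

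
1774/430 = 4 + 27/215   =  4.13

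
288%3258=288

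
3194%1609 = 1585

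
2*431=862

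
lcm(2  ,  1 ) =2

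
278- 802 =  - 524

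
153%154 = 153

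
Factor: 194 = 2^1*97^1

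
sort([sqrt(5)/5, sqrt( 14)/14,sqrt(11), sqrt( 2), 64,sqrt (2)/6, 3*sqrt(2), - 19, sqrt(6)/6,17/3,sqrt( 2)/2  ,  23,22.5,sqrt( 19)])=[ - 19, sqrt(2)/6, sqrt( 14) /14, sqrt(6)/6, sqrt(5 ) /5,sqrt ( 2 )/2, sqrt( 2), sqrt (11), 3*sqrt( 2), sqrt(19), 17/3, 22.5, 23,  64 ]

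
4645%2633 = 2012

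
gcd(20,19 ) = 1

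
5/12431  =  5/12431 = 0.00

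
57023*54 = 3079242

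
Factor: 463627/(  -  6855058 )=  - 2^( - 1)*7^( - 1)*23^ ( - 1)*61^(- 1 )*349^(- 1 )* 463627^1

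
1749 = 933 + 816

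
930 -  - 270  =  1200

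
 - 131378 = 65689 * (  -  2)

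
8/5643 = 8/5643 = 0.00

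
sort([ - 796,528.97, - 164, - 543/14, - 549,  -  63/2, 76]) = [ - 796, - 549, - 164, - 543/14  , - 63/2 , 76,528.97] 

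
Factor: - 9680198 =- 2^1*11^1*440009^1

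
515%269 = 246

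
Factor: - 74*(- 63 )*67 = 312354 = 2^1 *3^2*7^1*37^1*67^1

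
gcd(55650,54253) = 1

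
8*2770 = 22160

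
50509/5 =50509/5 = 10101.80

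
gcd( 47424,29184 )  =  3648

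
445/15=29+ 2/3=29.67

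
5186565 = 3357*1545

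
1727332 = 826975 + 900357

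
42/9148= 21/4574 = 0.00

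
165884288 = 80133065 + 85751223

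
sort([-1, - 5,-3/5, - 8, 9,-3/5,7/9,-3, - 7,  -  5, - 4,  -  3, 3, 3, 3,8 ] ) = [  -  8, - 7, - 5,- 5, - 4,-3,-3, - 1, - 3/5, - 3/5, 7/9 , 3, 3, 3, 8, 9] 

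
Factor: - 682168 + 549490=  - 132678 = -  2^1*3^6 * 7^1*13^1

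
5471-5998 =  - 527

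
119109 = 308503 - 189394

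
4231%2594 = 1637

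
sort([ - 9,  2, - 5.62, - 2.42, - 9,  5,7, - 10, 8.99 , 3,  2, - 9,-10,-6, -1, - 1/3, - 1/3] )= [ - 10, - 10,-9, - 9 , - 9 ,  -  6, - 5.62,  -  2.42, - 1, - 1/3, - 1/3,2, 2,3, 5, 7, 8.99]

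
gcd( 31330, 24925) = 5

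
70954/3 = 23651 + 1/3 =23651.33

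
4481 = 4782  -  301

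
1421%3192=1421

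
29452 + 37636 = 67088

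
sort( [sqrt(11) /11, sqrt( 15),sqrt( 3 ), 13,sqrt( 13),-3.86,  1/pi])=[ - 3.86, sqrt( 11)/11, 1/pi,sqrt( 3),  sqrt ( 13),sqrt( 15), 13]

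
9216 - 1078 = 8138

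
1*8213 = 8213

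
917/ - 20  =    -  46+3/20=- 45.85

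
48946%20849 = 7248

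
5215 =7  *745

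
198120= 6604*30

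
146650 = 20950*7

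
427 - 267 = 160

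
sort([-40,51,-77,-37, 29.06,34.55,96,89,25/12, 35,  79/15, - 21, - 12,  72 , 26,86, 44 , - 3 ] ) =[ - 77,-40, - 37,-21 ,  -  12, - 3,25/12,79/15,26, 29.06, 34.55,35, 44,  51,72, 86,89, 96 ]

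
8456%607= 565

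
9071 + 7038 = 16109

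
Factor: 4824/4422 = 2^2*3^1 *11^( - 1) = 12/11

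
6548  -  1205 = 5343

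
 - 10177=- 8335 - 1842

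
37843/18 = 2102+7/18  =  2102.39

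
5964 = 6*994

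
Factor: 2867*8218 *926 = 21817491556 = 2^2*7^1  *47^1*61^1*463^1*587^1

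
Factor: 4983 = 3^1*11^1  *  151^1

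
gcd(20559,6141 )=267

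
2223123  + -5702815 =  - 3479692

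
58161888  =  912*63774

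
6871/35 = 6871/35=196.31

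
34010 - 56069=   -  22059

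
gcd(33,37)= 1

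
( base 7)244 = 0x82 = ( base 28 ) 4I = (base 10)130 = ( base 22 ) 5K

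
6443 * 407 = 2622301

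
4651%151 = 121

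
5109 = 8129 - 3020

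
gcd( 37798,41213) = 1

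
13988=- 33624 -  - 47612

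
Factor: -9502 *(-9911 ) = 2^1*11^1*17^1*53^1*4751^1  =  94174322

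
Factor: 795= 3^1*5^1*53^1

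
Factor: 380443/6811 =391/7  =  7^( - 1)*17^1*23^1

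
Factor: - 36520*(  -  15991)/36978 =291995660/18489 = 2^2* 3^(-1 )*5^1*11^1*83^1 * 6163^( - 1)* 15991^1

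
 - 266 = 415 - 681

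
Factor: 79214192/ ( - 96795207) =-2^4 * 3^( - 2 )*19^1 * 383^( - 1 )*28081^(- 1)*260573^1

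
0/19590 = 0 = 0.00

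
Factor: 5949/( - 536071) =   -  9/811 = - 3^2*811^( - 1 )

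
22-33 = -11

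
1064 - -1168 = 2232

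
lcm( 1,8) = 8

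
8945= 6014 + 2931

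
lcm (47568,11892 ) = 47568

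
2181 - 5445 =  - 3264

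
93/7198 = 93/7198 = 0.01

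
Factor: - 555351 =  - 3^1*19^1 * 9743^1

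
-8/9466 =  - 1 + 4729/4733 = -0.00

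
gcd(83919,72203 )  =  1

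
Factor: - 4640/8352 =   -  3^ ( - 2)*5^1 = - 5/9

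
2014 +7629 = 9643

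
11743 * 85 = 998155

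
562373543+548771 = 562922314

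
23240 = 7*3320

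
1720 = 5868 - 4148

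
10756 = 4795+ 5961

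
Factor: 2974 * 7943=2^1*13^2 * 47^1*1487^1 = 23622482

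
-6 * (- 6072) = 36432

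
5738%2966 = 2772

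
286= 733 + - 447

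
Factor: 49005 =3^4*5^1 *11^2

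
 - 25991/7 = - 3713= - 3713.00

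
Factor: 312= 2^3*3^1*13^1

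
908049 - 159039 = 749010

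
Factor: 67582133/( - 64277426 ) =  - 2^( - 1 )*449^1 * 150517^1 *32138713^( - 1)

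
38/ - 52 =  - 19/26  =  - 0.73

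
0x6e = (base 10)110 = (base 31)3h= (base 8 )156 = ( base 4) 1232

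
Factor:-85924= -2^2*21481^1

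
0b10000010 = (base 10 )130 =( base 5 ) 1010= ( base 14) 94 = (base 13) a0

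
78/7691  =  78/7691=0.01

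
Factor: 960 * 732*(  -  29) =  -2^8*3^2 * 5^1*29^1*61^1= - 20378880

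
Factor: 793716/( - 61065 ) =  - 264572/20355=- 2^2*3^( - 1 )  *  5^( - 1)*7^1*11^1*23^( - 1)*59^(-1 ) * 859^1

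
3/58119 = 1/19373 = 0.00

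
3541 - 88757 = - 85216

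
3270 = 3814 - 544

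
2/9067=2/9067=0.00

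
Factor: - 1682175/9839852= - 2^( - 2)*3^1*5^2*2039^1*223633^( - 1)  =  -152925/894532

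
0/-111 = 0/1 = -0.00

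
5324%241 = 22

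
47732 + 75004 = 122736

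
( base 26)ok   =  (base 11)536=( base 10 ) 644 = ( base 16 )284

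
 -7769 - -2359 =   -  5410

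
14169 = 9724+4445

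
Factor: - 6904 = - 2^3 * 863^1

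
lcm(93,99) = 3069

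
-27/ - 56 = 27/56 =0.48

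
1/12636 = 1/12636 = 0.00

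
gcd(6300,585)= 45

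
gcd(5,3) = 1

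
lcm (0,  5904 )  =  0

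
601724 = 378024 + 223700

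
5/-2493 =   -  1 + 2488/2493  =  -0.00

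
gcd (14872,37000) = 8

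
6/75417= 2/25139 = 0.00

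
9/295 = 9/295 = 0.03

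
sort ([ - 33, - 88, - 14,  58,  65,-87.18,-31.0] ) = [ - 88,  -  87.18, - 33, - 31.0, - 14,  58, 65]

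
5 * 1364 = 6820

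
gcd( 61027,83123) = 1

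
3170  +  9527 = 12697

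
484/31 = 15 + 19/31= 15.61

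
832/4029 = 832/4029 = 0.21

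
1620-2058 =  - 438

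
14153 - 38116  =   - 23963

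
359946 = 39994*9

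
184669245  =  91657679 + 93011566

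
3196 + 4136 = 7332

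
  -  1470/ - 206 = 7 + 14/103=7.14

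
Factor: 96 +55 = 151  =  151^1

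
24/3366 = 4/561=0.01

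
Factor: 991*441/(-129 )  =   - 145677/43=-3^1*7^2*43^( - 1)*991^1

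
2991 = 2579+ 412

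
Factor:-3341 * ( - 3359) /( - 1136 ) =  - 2^(  -  4)*13^1*71^( - 1 )*257^1*3359^1= - 11222419/1136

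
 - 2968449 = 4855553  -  7824002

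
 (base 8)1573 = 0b1101111011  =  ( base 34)Q7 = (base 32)RR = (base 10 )891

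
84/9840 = 7/820 = 0.01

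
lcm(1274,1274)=1274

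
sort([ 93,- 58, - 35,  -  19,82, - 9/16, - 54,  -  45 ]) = [ -58,- 54,  -  45, - 35,- 19,  -  9/16, 82, 93 ] 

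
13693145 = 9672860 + 4020285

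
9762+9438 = 19200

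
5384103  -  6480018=-1095915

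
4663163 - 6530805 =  - 1867642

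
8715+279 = 8994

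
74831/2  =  74831/2  =  37415.50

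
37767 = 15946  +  21821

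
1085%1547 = 1085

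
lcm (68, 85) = 340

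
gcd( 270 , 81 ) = 27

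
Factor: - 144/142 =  - 2^3*  3^2*71^(-1 ) = - 72/71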